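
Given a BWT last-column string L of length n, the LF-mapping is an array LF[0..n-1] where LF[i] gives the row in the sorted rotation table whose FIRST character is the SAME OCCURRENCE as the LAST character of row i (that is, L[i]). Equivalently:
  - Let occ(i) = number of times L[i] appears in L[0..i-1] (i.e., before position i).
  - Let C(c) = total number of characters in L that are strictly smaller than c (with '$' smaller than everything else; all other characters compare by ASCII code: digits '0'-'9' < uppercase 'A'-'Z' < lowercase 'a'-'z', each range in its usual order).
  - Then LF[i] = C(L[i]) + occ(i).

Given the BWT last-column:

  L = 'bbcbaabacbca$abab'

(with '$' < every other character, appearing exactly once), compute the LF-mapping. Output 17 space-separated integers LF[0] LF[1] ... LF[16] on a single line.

Answer: 7 8 14 9 1 2 10 3 15 11 16 4 0 5 12 6 13

Derivation:
Char counts: '$':1, 'a':6, 'b':7, 'c':3
C (first-col start): C('$')=0, C('a')=1, C('b')=7, C('c')=14
L[0]='b': occ=0, LF[0]=C('b')+0=7+0=7
L[1]='b': occ=1, LF[1]=C('b')+1=7+1=8
L[2]='c': occ=0, LF[2]=C('c')+0=14+0=14
L[3]='b': occ=2, LF[3]=C('b')+2=7+2=9
L[4]='a': occ=0, LF[4]=C('a')+0=1+0=1
L[5]='a': occ=1, LF[5]=C('a')+1=1+1=2
L[6]='b': occ=3, LF[6]=C('b')+3=7+3=10
L[7]='a': occ=2, LF[7]=C('a')+2=1+2=3
L[8]='c': occ=1, LF[8]=C('c')+1=14+1=15
L[9]='b': occ=4, LF[9]=C('b')+4=7+4=11
L[10]='c': occ=2, LF[10]=C('c')+2=14+2=16
L[11]='a': occ=3, LF[11]=C('a')+3=1+3=4
L[12]='$': occ=0, LF[12]=C('$')+0=0+0=0
L[13]='a': occ=4, LF[13]=C('a')+4=1+4=5
L[14]='b': occ=5, LF[14]=C('b')+5=7+5=12
L[15]='a': occ=5, LF[15]=C('a')+5=1+5=6
L[16]='b': occ=6, LF[16]=C('b')+6=7+6=13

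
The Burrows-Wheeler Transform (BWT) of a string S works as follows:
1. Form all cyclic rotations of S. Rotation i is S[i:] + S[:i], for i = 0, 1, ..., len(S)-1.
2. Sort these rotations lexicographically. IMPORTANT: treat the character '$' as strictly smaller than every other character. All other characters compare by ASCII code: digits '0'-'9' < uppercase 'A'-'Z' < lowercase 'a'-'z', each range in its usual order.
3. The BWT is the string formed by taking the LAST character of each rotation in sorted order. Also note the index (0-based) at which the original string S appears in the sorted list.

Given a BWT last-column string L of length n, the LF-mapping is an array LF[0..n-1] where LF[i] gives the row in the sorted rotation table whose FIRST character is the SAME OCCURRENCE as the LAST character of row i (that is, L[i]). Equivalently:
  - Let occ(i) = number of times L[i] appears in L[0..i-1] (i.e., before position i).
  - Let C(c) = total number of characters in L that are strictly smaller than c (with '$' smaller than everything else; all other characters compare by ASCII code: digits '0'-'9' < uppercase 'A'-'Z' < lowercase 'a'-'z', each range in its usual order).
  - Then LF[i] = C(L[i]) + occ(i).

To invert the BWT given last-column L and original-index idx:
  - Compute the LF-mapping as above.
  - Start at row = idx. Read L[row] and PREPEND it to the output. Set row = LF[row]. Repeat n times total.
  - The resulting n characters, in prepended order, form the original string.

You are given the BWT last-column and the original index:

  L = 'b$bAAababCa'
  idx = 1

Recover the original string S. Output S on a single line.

Answer: ACbabbAaab$

Derivation:
LF mapping: 7 0 8 1 2 4 9 5 10 3 6
Walk LF starting at row 1, prepending L[row]:
  step 1: row=1, L[1]='$', prepend. Next row=LF[1]=0
  step 2: row=0, L[0]='b', prepend. Next row=LF[0]=7
  step 3: row=7, L[7]='a', prepend. Next row=LF[7]=5
  step 4: row=5, L[5]='a', prepend. Next row=LF[5]=4
  step 5: row=4, L[4]='A', prepend. Next row=LF[4]=2
  step 6: row=2, L[2]='b', prepend. Next row=LF[2]=8
  step 7: row=8, L[8]='b', prepend. Next row=LF[8]=10
  step 8: row=10, L[10]='a', prepend. Next row=LF[10]=6
  step 9: row=6, L[6]='b', prepend. Next row=LF[6]=9
  step 10: row=9, L[9]='C', prepend. Next row=LF[9]=3
  step 11: row=3, L[3]='A', prepend. Next row=LF[3]=1
Reversed output: ACbabbAaab$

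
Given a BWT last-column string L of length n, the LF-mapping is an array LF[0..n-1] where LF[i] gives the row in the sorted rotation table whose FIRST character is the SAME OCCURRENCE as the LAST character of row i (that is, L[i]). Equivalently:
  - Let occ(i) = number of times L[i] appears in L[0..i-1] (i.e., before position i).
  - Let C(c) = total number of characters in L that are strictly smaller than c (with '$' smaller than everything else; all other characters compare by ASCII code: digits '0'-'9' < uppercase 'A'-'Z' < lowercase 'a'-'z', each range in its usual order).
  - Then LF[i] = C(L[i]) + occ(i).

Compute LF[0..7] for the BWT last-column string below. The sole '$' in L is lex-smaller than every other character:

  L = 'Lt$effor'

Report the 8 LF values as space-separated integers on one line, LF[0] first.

Answer: 1 7 0 2 3 4 5 6

Derivation:
Char counts: '$':1, 'L':1, 'e':1, 'f':2, 'o':1, 'r':1, 't':1
C (first-col start): C('$')=0, C('L')=1, C('e')=2, C('f')=3, C('o')=5, C('r')=6, C('t')=7
L[0]='L': occ=0, LF[0]=C('L')+0=1+0=1
L[1]='t': occ=0, LF[1]=C('t')+0=7+0=7
L[2]='$': occ=0, LF[2]=C('$')+0=0+0=0
L[3]='e': occ=0, LF[3]=C('e')+0=2+0=2
L[4]='f': occ=0, LF[4]=C('f')+0=3+0=3
L[5]='f': occ=1, LF[5]=C('f')+1=3+1=4
L[6]='o': occ=0, LF[6]=C('o')+0=5+0=5
L[7]='r': occ=0, LF[7]=C('r')+0=6+0=6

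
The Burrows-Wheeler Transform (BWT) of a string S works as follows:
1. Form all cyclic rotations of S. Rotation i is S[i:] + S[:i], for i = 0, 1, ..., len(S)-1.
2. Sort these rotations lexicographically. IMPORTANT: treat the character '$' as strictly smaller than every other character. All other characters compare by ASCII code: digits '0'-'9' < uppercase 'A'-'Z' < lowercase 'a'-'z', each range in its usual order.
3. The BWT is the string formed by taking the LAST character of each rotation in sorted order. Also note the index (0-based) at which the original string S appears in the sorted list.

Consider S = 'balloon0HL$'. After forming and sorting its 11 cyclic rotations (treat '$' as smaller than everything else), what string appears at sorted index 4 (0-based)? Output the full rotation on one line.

Answer: alloon0HL$b

Derivation:
All 11 rotations (rotation i = S[i:]+S[:i]):
  rot[0] = balloon0HL$
  rot[1] = alloon0HL$b
  rot[2] = lloon0HL$ba
  rot[3] = loon0HL$bal
  rot[4] = oon0HL$ball
  rot[5] = on0HL$ballo
  rot[6] = n0HL$balloo
  rot[7] = 0HL$balloon
  rot[8] = HL$balloon0
  rot[9] = L$balloon0H
  rot[10] = $balloon0HL
Sorted (with $ < everything):
  sorted[0] = $balloon0HL
  sorted[1] = 0HL$balloon
  sorted[2] = HL$balloon0
  sorted[3] = L$balloon0H
  sorted[4] = alloon0HL$b
  sorted[5] = balloon0HL$
  sorted[6] = lloon0HL$ba
  sorted[7] = loon0HL$bal
  sorted[8] = n0HL$balloo
  sorted[9] = on0HL$ballo
  sorted[10] = oon0HL$ball
sorted[4] = alloon0HL$b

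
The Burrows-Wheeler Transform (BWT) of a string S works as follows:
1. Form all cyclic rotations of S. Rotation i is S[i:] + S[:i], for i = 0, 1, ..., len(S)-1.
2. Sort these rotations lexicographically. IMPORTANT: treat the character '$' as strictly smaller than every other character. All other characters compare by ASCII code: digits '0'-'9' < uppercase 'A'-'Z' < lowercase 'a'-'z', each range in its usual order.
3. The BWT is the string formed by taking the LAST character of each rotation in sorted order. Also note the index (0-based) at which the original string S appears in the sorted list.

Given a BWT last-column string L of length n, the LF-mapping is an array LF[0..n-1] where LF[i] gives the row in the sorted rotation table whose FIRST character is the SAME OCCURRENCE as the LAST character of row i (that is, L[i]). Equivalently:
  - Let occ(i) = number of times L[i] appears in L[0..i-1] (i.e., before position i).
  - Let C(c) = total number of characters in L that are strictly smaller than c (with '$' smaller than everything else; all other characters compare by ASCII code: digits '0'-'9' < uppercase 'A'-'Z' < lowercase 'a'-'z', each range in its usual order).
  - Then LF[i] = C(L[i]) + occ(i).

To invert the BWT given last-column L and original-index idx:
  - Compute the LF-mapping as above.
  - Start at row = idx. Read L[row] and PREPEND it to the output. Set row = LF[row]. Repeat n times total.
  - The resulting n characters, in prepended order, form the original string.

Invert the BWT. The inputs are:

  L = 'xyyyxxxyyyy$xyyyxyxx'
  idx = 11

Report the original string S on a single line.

Answer: yxxyxyyyxxxyyxyyyyx$

Derivation:
LF mapping: 1 9 10 11 2 3 4 12 13 14 15 0 5 16 17 18 6 19 7 8
Walk LF starting at row 11, prepending L[row]:
  step 1: row=11, L[11]='$', prepend. Next row=LF[11]=0
  step 2: row=0, L[0]='x', prepend. Next row=LF[0]=1
  step 3: row=1, L[1]='y', prepend. Next row=LF[1]=9
  step 4: row=9, L[9]='y', prepend. Next row=LF[9]=14
  step 5: row=14, L[14]='y', prepend. Next row=LF[14]=17
  step 6: row=17, L[17]='y', prepend. Next row=LF[17]=19
  step 7: row=19, L[19]='x', prepend. Next row=LF[19]=8
  step 8: row=8, L[8]='y', prepend. Next row=LF[8]=13
  step 9: row=13, L[13]='y', prepend. Next row=LF[13]=16
  step 10: row=16, L[16]='x', prepend. Next row=LF[16]=6
  step 11: row=6, L[6]='x', prepend. Next row=LF[6]=4
  step 12: row=4, L[4]='x', prepend. Next row=LF[4]=2
  step 13: row=2, L[2]='y', prepend. Next row=LF[2]=10
  step 14: row=10, L[10]='y', prepend. Next row=LF[10]=15
  step 15: row=15, L[15]='y', prepend. Next row=LF[15]=18
  step 16: row=18, L[18]='x', prepend. Next row=LF[18]=7
  step 17: row=7, L[7]='y', prepend. Next row=LF[7]=12
  step 18: row=12, L[12]='x', prepend. Next row=LF[12]=5
  step 19: row=5, L[5]='x', prepend. Next row=LF[5]=3
  step 20: row=3, L[3]='y', prepend. Next row=LF[3]=11
Reversed output: yxxyxyyyxxxyyxyyyyx$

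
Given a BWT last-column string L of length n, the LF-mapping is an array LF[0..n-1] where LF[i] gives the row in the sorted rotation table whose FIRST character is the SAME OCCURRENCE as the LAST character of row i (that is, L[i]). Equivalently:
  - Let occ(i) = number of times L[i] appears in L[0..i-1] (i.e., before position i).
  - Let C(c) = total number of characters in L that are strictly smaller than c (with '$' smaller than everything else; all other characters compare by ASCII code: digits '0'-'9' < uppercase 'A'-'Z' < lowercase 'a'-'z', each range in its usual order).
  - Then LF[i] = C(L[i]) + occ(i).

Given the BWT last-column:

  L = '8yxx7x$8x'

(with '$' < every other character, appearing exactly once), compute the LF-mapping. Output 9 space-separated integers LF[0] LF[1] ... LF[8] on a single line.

Answer: 2 8 4 5 1 6 0 3 7

Derivation:
Char counts: '$':1, '7':1, '8':2, 'x':4, 'y':1
C (first-col start): C('$')=0, C('7')=1, C('8')=2, C('x')=4, C('y')=8
L[0]='8': occ=0, LF[0]=C('8')+0=2+0=2
L[1]='y': occ=0, LF[1]=C('y')+0=8+0=8
L[2]='x': occ=0, LF[2]=C('x')+0=4+0=4
L[3]='x': occ=1, LF[3]=C('x')+1=4+1=5
L[4]='7': occ=0, LF[4]=C('7')+0=1+0=1
L[5]='x': occ=2, LF[5]=C('x')+2=4+2=6
L[6]='$': occ=0, LF[6]=C('$')+0=0+0=0
L[7]='8': occ=1, LF[7]=C('8')+1=2+1=3
L[8]='x': occ=3, LF[8]=C('x')+3=4+3=7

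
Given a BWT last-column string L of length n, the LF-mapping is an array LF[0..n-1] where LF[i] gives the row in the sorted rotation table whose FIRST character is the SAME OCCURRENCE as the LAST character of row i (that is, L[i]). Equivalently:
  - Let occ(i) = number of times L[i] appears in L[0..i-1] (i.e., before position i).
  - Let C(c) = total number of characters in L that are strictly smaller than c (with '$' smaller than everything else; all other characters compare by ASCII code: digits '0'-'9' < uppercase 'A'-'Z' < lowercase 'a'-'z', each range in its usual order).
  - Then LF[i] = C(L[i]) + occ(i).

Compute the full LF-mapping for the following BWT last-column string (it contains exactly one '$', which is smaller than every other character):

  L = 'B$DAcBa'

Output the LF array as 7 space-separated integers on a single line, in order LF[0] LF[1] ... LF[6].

Char counts: '$':1, 'A':1, 'B':2, 'D':1, 'a':1, 'c':1
C (first-col start): C('$')=0, C('A')=1, C('B')=2, C('D')=4, C('a')=5, C('c')=6
L[0]='B': occ=0, LF[0]=C('B')+0=2+0=2
L[1]='$': occ=0, LF[1]=C('$')+0=0+0=0
L[2]='D': occ=0, LF[2]=C('D')+0=4+0=4
L[3]='A': occ=0, LF[3]=C('A')+0=1+0=1
L[4]='c': occ=0, LF[4]=C('c')+0=6+0=6
L[5]='B': occ=1, LF[5]=C('B')+1=2+1=3
L[6]='a': occ=0, LF[6]=C('a')+0=5+0=5

Answer: 2 0 4 1 6 3 5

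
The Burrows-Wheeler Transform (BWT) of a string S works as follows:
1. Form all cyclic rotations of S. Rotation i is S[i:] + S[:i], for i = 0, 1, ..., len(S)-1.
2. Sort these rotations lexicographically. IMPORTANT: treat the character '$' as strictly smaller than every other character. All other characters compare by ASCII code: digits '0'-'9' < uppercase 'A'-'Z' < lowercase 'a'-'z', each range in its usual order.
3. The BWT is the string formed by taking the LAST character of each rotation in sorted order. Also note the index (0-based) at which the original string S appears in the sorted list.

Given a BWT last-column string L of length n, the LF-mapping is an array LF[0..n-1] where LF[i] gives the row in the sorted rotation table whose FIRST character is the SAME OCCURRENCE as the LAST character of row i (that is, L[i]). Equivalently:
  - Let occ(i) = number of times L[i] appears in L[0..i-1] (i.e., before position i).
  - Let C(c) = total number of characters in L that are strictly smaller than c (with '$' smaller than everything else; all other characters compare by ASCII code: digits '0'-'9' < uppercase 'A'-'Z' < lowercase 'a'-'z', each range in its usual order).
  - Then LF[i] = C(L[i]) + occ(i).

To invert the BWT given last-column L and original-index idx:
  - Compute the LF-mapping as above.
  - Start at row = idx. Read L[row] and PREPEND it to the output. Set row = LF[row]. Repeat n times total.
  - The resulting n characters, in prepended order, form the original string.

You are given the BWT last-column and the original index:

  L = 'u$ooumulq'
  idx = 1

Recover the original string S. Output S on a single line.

LF mapping: 6 0 3 4 7 2 8 1 5
Walk LF starting at row 1, prepending L[row]:
  step 1: row=1, L[1]='$', prepend. Next row=LF[1]=0
  step 2: row=0, L[0]='u', prepend. Next row=LF[0]=6
  step 3: row=6, L[6]='u', prepend. Next row=LF[6]=8
  step 4: row=8, L[8]='q', prepend. Next row=LF[8]=5
  step 5: row=5, L[5]='m', prepend. Next row=LF[5]=2
  step 6: row=2, L[2]='o', prepend. Next row=LF[2]=3
  step 7: row=3, L[3]='o', prepend. Next row=LF[3]=4
  step 8: row=4, L[4]='u', prepend. Next row=LF[4]=7
  step 9: row=7, L[7]='l', prepend. Next row=LF[7]=1
Reversed output: luoomquu$

Answer: luoomquu$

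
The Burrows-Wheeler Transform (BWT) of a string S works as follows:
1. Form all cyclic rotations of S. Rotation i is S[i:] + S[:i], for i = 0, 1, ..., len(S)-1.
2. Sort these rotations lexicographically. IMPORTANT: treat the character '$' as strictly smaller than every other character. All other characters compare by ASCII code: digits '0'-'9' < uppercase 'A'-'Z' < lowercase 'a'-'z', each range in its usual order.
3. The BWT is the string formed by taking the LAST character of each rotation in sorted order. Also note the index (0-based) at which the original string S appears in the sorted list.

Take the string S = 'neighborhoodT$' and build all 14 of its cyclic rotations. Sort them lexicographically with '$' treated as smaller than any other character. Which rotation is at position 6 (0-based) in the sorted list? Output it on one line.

Answer: hborhoodT$neig

Derivation:
All 14 rotations (rotation i = S[i:]+S[:i]):
  rot[0] = neighborhoodT$
  rot[1] = eighborhoodT$n
  rot[2] = ighborhoodT$ne
  rot[3] = ghborhoodT$nei
  rot[4] = hborhoodT$neig
  rot[5] = borhoodT$neigh
  rot[6] = orhoodT$neighb
  rot[7] = rhoodT$neighbo
  rot[8] = hoodT$neighbor
  rot[9] = oodT$neighborh
  rot[10] = odT$neighborho
  rot[11] = dT$neighborhoo
  rot[12] = T$neighborhood
  rot[13] = $neighborhoodT
Sorted (with $ < everything):
  sorted[0] = $neighborhoodT
  sorted[1] = T$neighborhood
  sorted[2] = borhoodT$neigh
  sorted[3] = dT$neighborhoo
  sorted[4] = eighborhoodT$n
  sorted[5] = ghborhoodT$nei
  sorted[6] = hborhoodT$neig
  sorted[7] = hoodT$neighbor
  sorted[8] = ighborhoodT$ne
  sorted[9] = neighborhoodT$
  sorted[10] = odT$neighborho
  sorted[11] = oodT$neighborh
  sorted[12] = orhoodT$neighb
  sorted[13] = rhoodT$neighbo
sorted[6] = hborhoodT$neig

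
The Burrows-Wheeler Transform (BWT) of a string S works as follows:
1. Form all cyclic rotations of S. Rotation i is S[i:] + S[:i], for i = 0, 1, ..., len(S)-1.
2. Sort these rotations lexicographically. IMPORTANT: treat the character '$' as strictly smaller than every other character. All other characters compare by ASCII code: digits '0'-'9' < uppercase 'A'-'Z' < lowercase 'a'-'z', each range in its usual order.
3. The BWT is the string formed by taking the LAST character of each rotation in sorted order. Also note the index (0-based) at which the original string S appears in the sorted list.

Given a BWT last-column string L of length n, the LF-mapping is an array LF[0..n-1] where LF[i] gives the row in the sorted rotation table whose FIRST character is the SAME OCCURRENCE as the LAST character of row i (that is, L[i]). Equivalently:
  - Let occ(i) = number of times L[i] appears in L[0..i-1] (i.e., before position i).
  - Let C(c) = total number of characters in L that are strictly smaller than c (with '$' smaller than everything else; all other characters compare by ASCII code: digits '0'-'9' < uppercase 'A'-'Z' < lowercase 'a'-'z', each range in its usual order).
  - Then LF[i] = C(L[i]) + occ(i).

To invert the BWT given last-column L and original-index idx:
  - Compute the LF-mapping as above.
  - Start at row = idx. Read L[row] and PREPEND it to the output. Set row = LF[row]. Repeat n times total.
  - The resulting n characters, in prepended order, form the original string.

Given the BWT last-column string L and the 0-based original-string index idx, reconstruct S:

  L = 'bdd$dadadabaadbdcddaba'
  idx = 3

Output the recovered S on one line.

LF mapping: 8 13 14 0 15 1 16 2 17 3 9 4 5 18 10 19 12 20 21 6 11 7
Walk LF starting at row 3, prepending L[row]:
  step 1: row=3, L[3]='$', prepend. Next row=LF[3]=0
  step 2: row=0, L[0]='b', prepend. Next row=LF[0]=8
  step 3: row=8, L[8]='d', prepend. Next row=LF[8]=17
  step 4: row=17, L[17]='d', prepend. Next row=LF[17]=20
  step 5: row=20, L[20]='b', prepend. Next row=LF[20]=11
  step 6: row=11, L[11]='a', prepend. Next row=LF[11]=4
  step 7: row=4, L[4]='d', prepend. Next row=LF[4]=15
  step 8: row=15, L[15]='d', prepend. Next row=LF[15]=19
  step 9: row=19, L[19]='a', prepend. Next row=LF[19]=6
  step 10: row=6, L[6]='d', prepend. Next row=LF[6]=16
  step 11: row=16, L[16]='c', prepend. Next row=LF[16]=12
  step 12: row=12, L[12]='a', prepend. Next row=LF[12]=5
  step 13: row=5, L[5]='a', prepend. Next row=LF[5]=1
  step 14: row=1, L[1]='d', prepend. Next row=LF[1]=13
  step 15: row=13, L[13]='d', prepend. Next row=LF[13]=18
  step 16: row=18, L[18]='d', prepend. Next row=LF[18]=21
  step 17: row=21, L[21]='a', prepend. Next row=LF[21]=7
  step 18: row=7, L[7]='a', prepend. Next row=LF[7]=2
  step 19: row=2, L[2]='d', prepend. Next row=LF[2]=14
  step 20: row=14, L[14]='b', prepend. Next row=LF[14]=10
  step 21: row=10, L[10]='b', prepend. Next row=LF[10]=9
  step 22: row=9, L[9]='a', prepend. Next row=LF[9]=3
Reversed output: abbdaadddaacdaddabddb$

Answer: abbdaadddaacdaddabddb$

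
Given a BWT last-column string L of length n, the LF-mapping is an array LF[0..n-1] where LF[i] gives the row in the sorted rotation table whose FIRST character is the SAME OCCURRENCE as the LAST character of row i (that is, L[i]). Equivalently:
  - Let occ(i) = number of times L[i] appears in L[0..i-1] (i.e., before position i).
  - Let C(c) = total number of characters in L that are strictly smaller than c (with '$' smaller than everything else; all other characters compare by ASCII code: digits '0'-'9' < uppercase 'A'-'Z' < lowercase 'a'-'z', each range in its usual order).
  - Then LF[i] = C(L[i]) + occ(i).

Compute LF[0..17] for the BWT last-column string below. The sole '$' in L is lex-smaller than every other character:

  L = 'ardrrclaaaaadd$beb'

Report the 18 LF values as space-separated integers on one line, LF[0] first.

Char counts: '$':1, 'a':6, 'b':2, 'c':1, 'd':3, 'e':1, 'l':1, 'r':3
C (first-col start): C('$')=0, C('a')=1, C('b')=7, C('c')=9, C('d')=10, C('e')=13, C('l')=14, C('r')=15
L[0]='a': occ=0, LF[0]=C('a')+0=1+0=1
L[1]='r': occ=0, LF[1]=C('r')+0=15+0=15
L[2]='d': occ=0, LF[2]=C('d')+0=10+0=10
L[3]='r': occ=1, LF[3]=C('r')+1=15+1=16
L[4]='r': occ=2, LF[4]=C('r')+2=15+2=17
L[5]='c': occ=0, LF[5]=C('c')+0=9+0=9
L[6]='l': occ=0, LF[6]=C('l')+0=14+0=14
L[7]='a': occ=1, LF[7]=C('a')+1=1+1=2
L[8]='a': occ=2, LF[8]=C('a')+2=1+2=3
L[9]='a': occ=3, LF[9]=C('a')+3=1+3=4
L[10]='a': occ=4, LF[10]=C('a')+4=1+4=5
L[11]='a': occ=5, LF[11]=C('a')+5=1+5=6
L[12]='d': occ=1, LF[12]=C('d')+1=10+1=11
L[13]='d': occ=2, LF[13]=C('d')+2=10+2=12
L[14]='$': occ=0, LF[14]=C('$')+0=0+0=0
L[15]='b': occ=0, LF[15]=C('b')+0=7+0=7
L[16]='e': occ=0, LF[16]=C('e')+0=13+0=13
L[17]='b': occ=1, LF[17]=C('b')+1=7+1=8

Answer: 1 15 10 16 17 9 14 2 3 4 5 6 11 12 0 7 13 8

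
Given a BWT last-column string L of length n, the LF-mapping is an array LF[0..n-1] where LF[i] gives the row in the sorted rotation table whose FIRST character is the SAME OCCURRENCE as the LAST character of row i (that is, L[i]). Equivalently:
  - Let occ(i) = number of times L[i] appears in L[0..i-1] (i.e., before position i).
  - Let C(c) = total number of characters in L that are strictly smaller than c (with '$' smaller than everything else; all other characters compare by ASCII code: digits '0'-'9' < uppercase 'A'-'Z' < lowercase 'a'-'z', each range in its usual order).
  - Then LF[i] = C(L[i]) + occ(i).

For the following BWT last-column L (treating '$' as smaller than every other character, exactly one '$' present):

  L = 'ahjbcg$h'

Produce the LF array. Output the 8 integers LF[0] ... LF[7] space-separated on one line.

Char counts: '$':1, 'a':1, 'b':1, 'c':1, 'g':1, 'h':2, 'j':1
C (first-col start): C('$')=0, C('a')=1, C('b')=2, C('c')=3, C('g')=4, C('h')=5, C('j')=7
L[0]='a': occ=0, LF[0]=C('a')+0=1+0=1
L[1]='h': occ=0, LF[1]=C('h')+0=5+0=5
L[2]='j': occ=0, LF[2]=C('j')+0=7+0=7
L[3]='b': occ=0, LF[3]=C('b')+0=2+0=2
L[4]='c': occ=0, LF[4]=C('c')+0=3+0=3
L[5]='g': occ=0, LF[5]=C('g')+0=4+0=4
L[6]='$': occ=0, LF[6]=C('$')+0=0+0=0
L[7]='h': occ=1, LF[7]=C('h')+1=5+1=6

Answer: 1 5 7 2 3 4 0 6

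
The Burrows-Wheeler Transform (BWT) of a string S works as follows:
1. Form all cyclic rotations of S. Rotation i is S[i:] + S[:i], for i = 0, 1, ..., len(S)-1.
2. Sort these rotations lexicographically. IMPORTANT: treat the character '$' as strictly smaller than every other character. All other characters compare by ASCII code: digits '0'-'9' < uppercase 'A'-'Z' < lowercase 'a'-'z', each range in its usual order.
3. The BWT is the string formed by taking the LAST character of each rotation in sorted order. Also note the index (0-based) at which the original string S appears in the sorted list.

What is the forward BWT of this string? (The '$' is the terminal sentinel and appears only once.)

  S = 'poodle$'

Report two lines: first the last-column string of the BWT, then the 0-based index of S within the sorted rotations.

All 7 rotations (rotation i = S[i:]+S[:i]):
  rot[0] = poodle$
  rot[1] = oodle$p
  rot[2] = odle$po
  rot[3] = dle$poo
  rot[4] = le$pood
  rot[5] = e$poodl
  rot[6] = $poodle
Sorted (with $ < everything):
  sorted[0] = $poodle  (last char: 'e')
  sorted[1] = dle$poo  (last char: 'o')
  sorted[2] = e$poodl  (last char: 'l')
  sorted[3] = le$pood  (last char: 'd')
  sorted[4] = odle$po  (last char: 'o')
  sorted[5] = oodle$p  (last char: 'p')
  sorted[6] = poodle$  (last char: '$')
Last column: eoldop$
Original string S is at sorted index 6

Answer: eoldop$
6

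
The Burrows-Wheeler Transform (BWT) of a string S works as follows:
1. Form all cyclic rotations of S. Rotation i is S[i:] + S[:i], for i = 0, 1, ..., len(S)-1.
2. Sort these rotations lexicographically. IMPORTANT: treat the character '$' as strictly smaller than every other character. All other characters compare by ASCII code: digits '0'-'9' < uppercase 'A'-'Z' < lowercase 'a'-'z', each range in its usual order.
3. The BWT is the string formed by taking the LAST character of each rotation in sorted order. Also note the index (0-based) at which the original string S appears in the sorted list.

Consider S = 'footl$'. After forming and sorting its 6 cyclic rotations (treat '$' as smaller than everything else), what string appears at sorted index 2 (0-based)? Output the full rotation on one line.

Answer: l$foot

Derivation:
All 6 rotations (rotation i = S[i:]+S[:i]):
  rot[0] = footl$
  rot[1] = ootl$f
  rot[2] = otl$fo
  rot[3] = tl$foo
  rot[4] = l$foot
  rot[5] = $footl
Sorted (with $ < everything):
  sorted[0] = $footl
  sorted[1] = footl$
  sorted[2] = l$foot
  sorted[3] = ootl$f
  sorted[4] = otl$fo
  sorted[5] = tl$foo
sorted[2] = l$foot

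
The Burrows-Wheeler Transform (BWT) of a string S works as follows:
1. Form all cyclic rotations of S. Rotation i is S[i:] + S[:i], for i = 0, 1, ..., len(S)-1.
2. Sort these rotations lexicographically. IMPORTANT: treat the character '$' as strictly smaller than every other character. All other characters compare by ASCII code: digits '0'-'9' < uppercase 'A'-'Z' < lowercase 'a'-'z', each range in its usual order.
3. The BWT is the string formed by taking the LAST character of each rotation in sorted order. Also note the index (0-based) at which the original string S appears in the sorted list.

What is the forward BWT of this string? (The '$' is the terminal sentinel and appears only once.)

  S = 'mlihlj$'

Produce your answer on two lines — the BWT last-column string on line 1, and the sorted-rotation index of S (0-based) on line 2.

All 7 rotations (rotation i = S[i:]+S[:i]):
  rot[0] = mlihlj$
  rot[1] = lihlj$m
  rot[2] = ihlj$ml
  rot[3] = hlj$mli
  rot[4] = lj$mlih
  rot[5] = j$mlihl
  rot[6] = $mlihlj
Sorted (with $ < everything):
  sorted[0] = $mlihlj  (last char: 'j')
  sorted[1] = hlj$mli  (last char: 'i')
  sorted[2] = ihlj$ml  (last char: 'l')
  sorted[3] = j$mlihl  (last char: 'l')
  sorted[4] = lihlj$m  (last char: 'm')
  sorted[5] = lj$mlih  (last char: 'h')
  sorted[6] = mlihlj$  (last char: '$')
Last column: jillmh$
Original string S is at sorted index 6

Answer: jillmh$
6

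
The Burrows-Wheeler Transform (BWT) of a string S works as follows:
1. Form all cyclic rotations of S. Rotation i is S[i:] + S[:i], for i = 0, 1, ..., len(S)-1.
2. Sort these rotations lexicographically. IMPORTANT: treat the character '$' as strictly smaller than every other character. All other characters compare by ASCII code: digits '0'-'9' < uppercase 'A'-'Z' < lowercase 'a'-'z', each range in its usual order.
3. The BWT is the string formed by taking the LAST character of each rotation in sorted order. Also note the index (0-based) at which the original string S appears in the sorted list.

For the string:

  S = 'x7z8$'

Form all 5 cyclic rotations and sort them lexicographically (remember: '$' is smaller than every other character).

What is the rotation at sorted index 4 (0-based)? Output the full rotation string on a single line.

Answer: z8$x7

Derivation:
All 5 rotations (rotation i = S[i:]+S[:i]):
  rot[0] = x7z8$
  rot[1] = 7z8$x
  rot[2] = z8$x7
  rot[3] = 8$x7z
  rot[4] = $x7z8
Sorted (with $ < everything):
  sorted[0] = $x7z8
  sorted[1] = 7z8$x
  sorted[2] = 8$x7z
  sorted[3] = x7z8$
  sorted[4] = z8$x7
sorted[4] = z8$x7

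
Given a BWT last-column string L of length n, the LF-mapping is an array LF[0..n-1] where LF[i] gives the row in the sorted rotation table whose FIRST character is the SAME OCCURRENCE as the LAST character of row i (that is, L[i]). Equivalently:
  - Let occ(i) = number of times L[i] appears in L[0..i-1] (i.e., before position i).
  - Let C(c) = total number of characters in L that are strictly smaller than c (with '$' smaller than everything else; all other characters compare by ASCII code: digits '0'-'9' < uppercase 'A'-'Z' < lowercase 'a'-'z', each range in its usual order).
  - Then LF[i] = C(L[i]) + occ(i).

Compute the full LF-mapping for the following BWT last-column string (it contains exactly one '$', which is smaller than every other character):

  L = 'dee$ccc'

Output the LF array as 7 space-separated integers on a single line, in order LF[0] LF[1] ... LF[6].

Char counts: '$':1, 'c':3, 'd':1, 'e':2
C (first-col start): C('$')=0, C('c')=1, C('d')=4, C('e')=5
L[0]='d': occ=0, LF[0]=C('d')+0=4+0=4
L[1]='e': occ=0, LF[1]=C('e')+0=5+0=5
L[2]='e': occ=1, LF[2]=C('e')+1=5+1=6
L[3]='$': occ=0, LF[3]=C('$')+0=0+0=0
L[4]='c': occ=0, LF[4]=C('c')+0=1+0=1
L[5]='c': occ=1, LF[5]=C('c')+1=1+1=2
L[6]='c': occ=2, LF[6]=C('c')+2=1+2=3

Answer: 4 5 6 0 1 2 3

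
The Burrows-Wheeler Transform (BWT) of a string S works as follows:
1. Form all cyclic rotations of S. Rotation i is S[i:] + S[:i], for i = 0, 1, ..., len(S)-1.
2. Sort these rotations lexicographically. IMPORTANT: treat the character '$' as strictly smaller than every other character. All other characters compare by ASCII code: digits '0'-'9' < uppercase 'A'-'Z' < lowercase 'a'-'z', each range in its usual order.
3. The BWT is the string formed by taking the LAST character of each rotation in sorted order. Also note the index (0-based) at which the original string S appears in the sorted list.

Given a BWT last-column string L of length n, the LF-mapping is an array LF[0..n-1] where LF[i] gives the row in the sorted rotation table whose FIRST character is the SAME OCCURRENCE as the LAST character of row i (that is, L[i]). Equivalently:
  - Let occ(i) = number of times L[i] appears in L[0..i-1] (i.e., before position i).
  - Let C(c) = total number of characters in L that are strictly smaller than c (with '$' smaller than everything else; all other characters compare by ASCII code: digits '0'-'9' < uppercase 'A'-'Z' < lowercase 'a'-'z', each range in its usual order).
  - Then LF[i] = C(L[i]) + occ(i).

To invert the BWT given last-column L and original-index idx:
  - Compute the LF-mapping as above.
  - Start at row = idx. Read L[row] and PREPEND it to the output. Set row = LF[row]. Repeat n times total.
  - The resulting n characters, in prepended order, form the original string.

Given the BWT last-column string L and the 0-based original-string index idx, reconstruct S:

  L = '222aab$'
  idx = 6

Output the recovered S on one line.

LF mapping: 1 2 3 4 5 6 0
Walk LF starting at row 6, prepending L[row]:
  step 1: row=6, L[6]='$', prepend. Next row=LF[6]=0
  step 2: row=0, L[0]='2', prepend. Next row=LF[0]=1
  step 3: row=1, L[1]='2', prepend. Next row=LF[1]=2
  step 4: row=2, L[2]='2', prepend. Next row=LF[2]=3
  step 5: row=3, L[3]='a', prepend. Next row=LF[3]=4
  step 6: row=4, L[4]='a', prepend. Next row=LF[4]=5
  step 7: row=5, L[5]='b', prepend. Next row=LF[5]=6
Reversed output: baa222$

Answer: baa222$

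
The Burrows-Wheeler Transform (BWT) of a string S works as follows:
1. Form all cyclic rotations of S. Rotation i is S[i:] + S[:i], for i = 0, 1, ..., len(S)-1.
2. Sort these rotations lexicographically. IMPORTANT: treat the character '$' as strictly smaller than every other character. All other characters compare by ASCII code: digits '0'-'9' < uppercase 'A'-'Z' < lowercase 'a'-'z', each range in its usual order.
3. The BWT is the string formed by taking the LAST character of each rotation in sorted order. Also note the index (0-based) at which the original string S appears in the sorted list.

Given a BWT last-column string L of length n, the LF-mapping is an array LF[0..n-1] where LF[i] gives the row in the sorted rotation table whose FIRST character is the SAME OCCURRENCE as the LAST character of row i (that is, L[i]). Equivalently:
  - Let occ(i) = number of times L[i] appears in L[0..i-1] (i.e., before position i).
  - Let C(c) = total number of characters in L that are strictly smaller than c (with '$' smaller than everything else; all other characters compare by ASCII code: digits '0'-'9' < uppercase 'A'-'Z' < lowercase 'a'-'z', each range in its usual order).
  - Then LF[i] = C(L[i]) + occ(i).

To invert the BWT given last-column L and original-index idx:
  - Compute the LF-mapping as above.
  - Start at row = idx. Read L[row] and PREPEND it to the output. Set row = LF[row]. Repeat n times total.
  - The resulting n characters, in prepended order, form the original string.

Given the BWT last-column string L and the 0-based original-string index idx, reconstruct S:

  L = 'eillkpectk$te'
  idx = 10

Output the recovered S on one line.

Answer: picklekettle$

Derivation:
LF mapping: 2 5 8 9 6 10 3 1 11 7 0 12 4
Walk LF starting at row 10, prepending L[row]:
  step 1: row=10, L[10]='$', prepend. Next row=LF[10]=0
  step 2: row=0, L[0]='e', prepend. Next row=LF[0]=2
  step 3: row=2, L[2]='l', prepend. Next row=LF[2]=8
  step 4: row=8, L[8]='t', prepend. Next row=LF[8]=11
  step 5: row=11, L[11]='t', prepend. Next row=LF[11]=12
  step 6: row=12, L[12]='e', prepend. Next row=LF[12]=4
  step 7: row=4, L[4]='k', prepend. Next row=LF[4]=6
  step 8: row=6, L[6]='e', prepend. Next row=LF[6]=3
  step 9: row=3, L[3]='l', prepend. Next row=LF[3]=9
  step 10: row=9, L[9]='k', prepend. Next row=LF[9]=7
  step 11: row=7, L[7]='c', prepend. Next row=LF[7]=1
  step 12: row=1, L[1]='i', prepend. Next row=LF[1]=5
  step 13: row=5, L[5]='p', prepend. Next row=LF[5]=10
Reversed output: picklekettle$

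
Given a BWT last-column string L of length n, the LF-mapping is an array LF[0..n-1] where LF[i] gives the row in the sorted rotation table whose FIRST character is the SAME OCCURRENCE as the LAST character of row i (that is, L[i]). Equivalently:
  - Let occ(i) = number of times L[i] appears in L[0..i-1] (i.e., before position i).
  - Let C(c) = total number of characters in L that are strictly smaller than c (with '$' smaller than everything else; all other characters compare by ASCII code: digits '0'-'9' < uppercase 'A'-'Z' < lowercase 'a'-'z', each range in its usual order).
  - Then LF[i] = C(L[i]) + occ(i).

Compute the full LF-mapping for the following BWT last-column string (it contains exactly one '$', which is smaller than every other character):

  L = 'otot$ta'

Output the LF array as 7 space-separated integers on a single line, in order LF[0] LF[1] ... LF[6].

Char counts: '$':1, 'a':1, 'o':2, 't':3
C (first-col start): C('$')=0, C('a')=1, C('o')=2, C('t')=4
L[0]='o': occ=0, LF[0]=C('o')+0=2+0=2
L[1]='t': occ=0, LF[1]=C('t')+0=4+0=4
L[2]='o': occ=1, LF[2]=C('o')+1=2+1=3
L[3]='t': occ=1, LF[3]=C('t')+1=4+1=5
L[4]='$': occ=0, LF[4]=C('$')+0=0+0=0
L[5]='t': occ=2, LF[5]=C('t')+2=4+2=6
L[6]='a': occ=0, LF[6]=C('a')+0=1+0=1

Answer: 2 4 3 5 0 6 1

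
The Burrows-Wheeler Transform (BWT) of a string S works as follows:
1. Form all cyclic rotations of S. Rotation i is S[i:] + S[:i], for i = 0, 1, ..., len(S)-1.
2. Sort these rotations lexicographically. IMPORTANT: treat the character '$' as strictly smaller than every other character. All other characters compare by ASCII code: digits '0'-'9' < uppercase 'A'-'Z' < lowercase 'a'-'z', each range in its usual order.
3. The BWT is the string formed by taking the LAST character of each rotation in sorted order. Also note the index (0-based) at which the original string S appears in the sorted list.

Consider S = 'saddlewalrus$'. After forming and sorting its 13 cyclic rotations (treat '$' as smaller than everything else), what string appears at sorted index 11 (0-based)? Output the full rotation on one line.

All 13 rotations (rotation i = S[i:]+S[:i]):
  rot[0] = saddlewalrus$
  rot[1] = addlewalrus$s
  rot[2] = ddlewalrus$sa
  rot[3] = dlewalrus$sad
  rot[4] = lewalrus$sadd
  rot[5] = ewalrus$saddl
  rot[6] = walrus$saddle
  rot[7] = alrus$saddlew
  rot[8] = lrus$saddlewa
  rot[9] = rus$saddlewal
  rot[10] = us$saddlewalr
  rot[11] = s$saddlewalru
  rot[12] = $saddlewalrus
Sorted (with $ < everything):
  sorted[0] = $saddlewalrus
  sorted[1] = addlewalrus$s
  sorted[2] = alrus$saddlew
  sorted[3] = ddlewalrus$sa
  sorted[4] = dlewalrus$sad
  sorted[5] = ewalrus$saddl
  sorted[6] = lewalrus$sadd
  sorted[7] = lrus$saddlewa
  sorted[8] = rus$saddlewal
  sorted[9] = s$saddlewalru
  sorted[10] = saddlewalrus$
  sorted[11] = us$saddlewalr
  sorted[12] = walrus$saddle
sorted[11] = us$saddlewalr

Answer: us$saddlewalr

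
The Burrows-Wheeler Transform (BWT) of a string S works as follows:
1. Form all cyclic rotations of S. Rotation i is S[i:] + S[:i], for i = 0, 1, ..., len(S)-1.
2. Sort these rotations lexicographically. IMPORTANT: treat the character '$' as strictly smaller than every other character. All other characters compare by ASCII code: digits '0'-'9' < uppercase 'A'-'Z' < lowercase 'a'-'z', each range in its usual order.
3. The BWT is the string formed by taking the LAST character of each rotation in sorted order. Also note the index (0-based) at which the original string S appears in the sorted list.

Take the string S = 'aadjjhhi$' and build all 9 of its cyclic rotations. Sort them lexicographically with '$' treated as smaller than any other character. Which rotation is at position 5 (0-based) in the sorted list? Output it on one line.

All 9 rotations (rotation i = S[i:]+S[:i]):
  rot[0] = aadjjhhi$
  rot[1] = adjjhhi$a
  rot[2] = djjhhi$aa
  rot[3] = jjhhi$aad
  rot[4] = jhhi$aadj
  rot[5] = hhi$aadjj
  rot[6] = hi$aadjjh
  rot[7] = i$aadjjhh
  rot[8] = $aadjjhhi
Sorted (with $ < everything):
  sorted[0] = $aadjjhhi
  sorted[1] = aadjjhhi$
  sorted[2] = adjjhhi$a
  sorted[3] = djjhhi$aa
  sorted[4] = hhi$aadjj
  sorted[5] = hi$aadjjh
  sorted[6] = i$aadjjhh
  sorted[7] = jhhi$aadj
  sorted[8] = jjhhi$aad
sorted[5] = hi$aadjjh

Answer: hi$aadjjh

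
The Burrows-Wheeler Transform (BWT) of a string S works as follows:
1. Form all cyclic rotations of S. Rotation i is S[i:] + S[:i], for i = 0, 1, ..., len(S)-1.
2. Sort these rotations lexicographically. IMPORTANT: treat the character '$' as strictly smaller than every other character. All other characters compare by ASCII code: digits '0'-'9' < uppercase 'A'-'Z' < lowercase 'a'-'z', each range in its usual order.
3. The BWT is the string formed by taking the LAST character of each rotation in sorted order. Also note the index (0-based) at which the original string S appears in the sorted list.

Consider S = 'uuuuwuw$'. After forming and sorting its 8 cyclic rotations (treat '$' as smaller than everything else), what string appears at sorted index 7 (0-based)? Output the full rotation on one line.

Answer: wuw$uuuu

Derivation:
All 8 rotations (rotation i = S[i:]+S[:i]):
  rot[0] = uuuuwuw$
  rot[1] = uuuwuw$u
  rot[2] = uuwuw$uu
  rot[3] = uwuw$uuu
  rot[4] = wuw$uuuu
  rot[5] = uw$uuuuw
  rot[6] = w$uuuuwu
  rot[7] = $uuuuwuw
Sorted (with $ < everything):
  sorted[0] = $uuuuwuw
  sorted[1] = uuuuwuw$
  sorted[2] = uuuwuw$u
  sorted[3] = uuwuw$uu
  sorted[4] = uw$uuuuw
  sorted[5] = uwuw$uuu
  sorted[6] = w$uuuuwu
  sorted[7] = wuw$uuuu
sorted[7] = wuw$uuuu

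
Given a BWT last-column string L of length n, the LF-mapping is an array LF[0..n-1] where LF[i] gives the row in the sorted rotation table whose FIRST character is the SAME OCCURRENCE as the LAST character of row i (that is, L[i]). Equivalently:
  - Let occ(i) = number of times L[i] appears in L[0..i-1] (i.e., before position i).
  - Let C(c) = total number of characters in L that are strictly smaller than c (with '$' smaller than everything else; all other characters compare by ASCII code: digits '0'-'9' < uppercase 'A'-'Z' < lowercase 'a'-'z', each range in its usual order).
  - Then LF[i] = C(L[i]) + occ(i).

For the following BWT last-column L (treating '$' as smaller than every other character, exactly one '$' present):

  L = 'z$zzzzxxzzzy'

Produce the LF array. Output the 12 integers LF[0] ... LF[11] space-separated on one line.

Answer: 4 0 5 6 7 8 1 2 9 10 11 3

Derivation:
Char counts: '$':1, 'x':2, 'y':1, 'z':8
C (first-col start): C('$')=0, C('x')=1, C('y')=3, C('z')=4
L[0]='z': occ=0, LF[0]=C('z')+0=4+0=4
L[1]='$': occ=0, LF[1]=C('$')+0=0+0=0
L[2]='z': occ=1, LF[2]=C('z')+1=4+1=5
L[3]='z': occ=2, LF[3]=C('z')+2=4+2=6
L[4]='z': occ=3, LF[4]=C('z')+3=4+3=7
L[5]='z': occ=4, LF[5]=C('z')+4=4+4=8
L[6]='x': occ=0, LF[6]=C('x')+0=1+0=1
L[7]='x': occ=1, LF[7]=C('x')+1=1+1=2
L[8]='z': occ=5, LF[8]=C('z')+5=4+5=9
L[9]='z': occ=6, LF[9]=C('z')+6=4+6=10
L[10]='z': occ=7, LF[10]=C('z')+7=4+7=11
L[11]='y': occ=0, LF[11]=C('y')+0=3+0=3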